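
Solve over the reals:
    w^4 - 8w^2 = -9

Let u = w^2. The equation becomes u^2 - 8u + 9 = 0.
By the quadratic formula, u = sqrt(7) + 4 or u = 4 - sqrt(7).
w^2 = sqrt(7) + 4 gives w = +/-sqrt(sqrt(7) + 4) ~= +/-2.5779.
w^2 = 4 - sqrt(7) gives w = +/-sqrt(4 - sqrt(7)) ~= +/-1.1637.

w = -2.5779 or w = -1.1637 or w = 1.1637 or w = 2.5779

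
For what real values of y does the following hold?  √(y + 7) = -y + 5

Square both sides: y + 7 = (-y + 5)².
Expand and rearrange: y² - 11y + 18 = 0.
Solving gives y = 9 or y = 2.
Check each candidate in the original equation:
  y = 9: √(16) = 4, while -y + 5 = -4 — extraneous.
  y = 2: √(9) = 3, while -y + 5 = 3 — valid.

y = 2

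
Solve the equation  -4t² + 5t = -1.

t = -0.1754 or t = 1.4254

Rearrange to standard form: -4t² + 5t + 1 = 0.
Discriminant: (5)² − 4·(-4)·1 = 41.
Quadratic formula: t = (-5 ± √41) / (-8).
So t = 5/8 - √(41)/8 ≈ -0.1754 or t = 5/8 + √(41)/8 ≈ 1.4254.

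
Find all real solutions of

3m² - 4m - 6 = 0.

m = -0.8968 or m = 2.2301

Discriminant: (-4)² − 4·3·(-6) = 88.
Quadratic formula: m = (4 ± √88) / 6.
So m = 2/3 + √(22)/3 ≈ 2.2301 or m = 2/3 - √(22)/3 ≈ -0.8968.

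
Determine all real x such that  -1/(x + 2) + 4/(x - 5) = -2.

Multiply both sides by (x + 2)(x - 5):
-(x - 5) + 4(x + 2) = -2(x + 2)(x - 5).
Expand and collect terms: -2x^2 + 3x + 7 = 0.
By the quadratic formula, x = (-3 +/- sqrt(65)) / -4, so x ~= -1.2656 or x ~= 2.7656.
Neither value makes a denominator zero (x != -2, x != 5), so both are valid.

x = -1.2656 or x = 2.7656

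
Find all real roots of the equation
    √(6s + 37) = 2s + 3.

s = 2

Square both sides: 6s + 37 = (2s + 3)².
Expand and rearrange: 4s² + 6s - 28 = 0.
Solving gives s = 2 or s = -3.5.
Check each candidate in the original equation:
  s = 2: √(49) = 7, while 2s + 3 = 7 — valid.
  s = -3.5: √(16) = 4, while 2s + 3 = -4 — extraneous.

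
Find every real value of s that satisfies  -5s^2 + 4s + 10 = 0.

s = -1.0697 or s = 1.8697

Discriminant: (4)^2 - 4*(-5)*10 = 216.
Quadratic formula: s = (-4 +/- sqrt(216)) / (-10).
So s = 2/5 - 3*sqrt(6)/5 ~= -1.0697 or s = 2/5 + 3*sqrt(6)/5 ~= 1.8697.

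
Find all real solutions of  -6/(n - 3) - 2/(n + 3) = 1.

n = -7.6056 or n = -0.3944

Multiply both sides by (n - 3)(n + 3):
-6(n + 3) - 2(n - 3) = (n - 3)(n + 3).
Expand and collect terms: n² + 8n + 3 = 0.
By the quadratic formula, n = (-8 ± √52) / 2, so n ≈ -0.3944 or n ≈ -7.6056.
Neither value makes a denominator zero (n ≠ 3, n ≠ -3), so both are valid.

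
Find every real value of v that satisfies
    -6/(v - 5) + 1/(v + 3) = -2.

Multiply both sides by (v - 5)(v + 3):
-6(v + 3) + (v - 5) = -2(v - 5)(v + 3).
Expand and collect terms: -2v² + 9v + 53 = 0.
By the quadratic formula, v = (-9 ± √505) / -4, so v ≈ -3.3681 or v ≈ 7.8681.
Neither value makes a denominator zero (v ≠ 5, v ≠ -3), so both are valid.

v = -3.3681 or v = 7.8681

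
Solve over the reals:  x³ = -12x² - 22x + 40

x = -9.099 or x = -4 or x = 1.099

Rearrange: x³ + 12x² + 22x - 40 = 0.
Possible rational roots are divisors of -40. Testing x = -4 gives 0, so (x + 4) is a factor.
Divide: x³ + 12x² + 22x - 40 = (x + 4)(x² + 8x - 10).
Apply the quadratic formula to x² + 8x - 10 = 0: x = (-8 ± √104)/2, i.e. x ≈ 1.099 or x ≈ -9.099.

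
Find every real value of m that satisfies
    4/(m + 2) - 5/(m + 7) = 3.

m = -8.3785 or m = -0.9548

Multiply both sides by (m + 2)(m + 7):
4(m + 7) - 5(m + 2) = 3(m + 2)(m + 7).
Expand and collect terms: 3m² + 28m + 24 = 0.
By the quadratic formula, m = (-28 ± √496) / 6, so m ≈ -0.9548 or m ≈ -8.3785.
Neither value makes a denominator zero (m ≠ -2, m ≠ -7), so both are valid.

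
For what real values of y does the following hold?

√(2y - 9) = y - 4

y = 5

Square both sides: 2y - 9 = (y - 4)².
Expand and rearrange: y² - 10y + 25 = 0.
This gives the repeated root y = 5.
Check in the original equation:
  y = 5: √(1) = 1, while y - 4 = 1 — valid.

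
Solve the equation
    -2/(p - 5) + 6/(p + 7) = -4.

Multiply both sides by (p - 5)(p + 7):
-2(p + 7) + 6(p - 5) = -4(p - 5)(p + 7).
Expand and collect terms: -4p² - 12p + 184 = 0.
By the quadratic formula, p = (12 ± √3088) / -8, so p ≈ -8.4462 or p ≈ 5.4462.
Neither value makes a denominator zero (p ≠ 5, p ≠ -7), so both are valid.

p = -8.4462 or p = 5.4462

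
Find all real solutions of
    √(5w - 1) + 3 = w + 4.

w = 1 or w = 2

Isolate the radical: √(5w - 1) = w + 1.
Square both sides: 5w - 1 = (w + 1)².
Expand and rearrange: w² - 3w + 2 = 0.
Solving gives w = 2 or w = 1.
Check each candidate in the original equation:
  w = 2: √(9) = 3, while w + 1 = 3 — valid.
  w = 1: √(4) = 2, while w + 1 = 2 — valid.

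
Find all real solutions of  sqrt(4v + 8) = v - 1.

Square both sides: 4v + 8 = (v - 1)^2.
Expand and rearrange: v^2 - 6v - 7 = 0.
Solving gives v = 7 or v = -1.
Check each candidate in the original equation:
  v = 7: sqrt(36) = 6, while v - 1 = 6 — valid.
  v = -1: sqrt(4) = 2, while v - 1 = -2 — extraneous.

v = 7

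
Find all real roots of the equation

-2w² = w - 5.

w = -1.8508 or w = 1.3508

Rearrange to standard form: -2w² - w + 5 = 0.
Discriminant: (-1)² − 4·(-2)·5 = 41.
Quadratic formula: w = (1 ± √41) / (-4).
So w = -√(41)/4 - 1/4 ≈ -1.8508 or w = -1/4 + √(41)/4 ≈ 1.3508.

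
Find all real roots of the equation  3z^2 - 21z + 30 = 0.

z = 2 or z = 5

Factor: 3(z - 2)(z - 5) = 0.
So z = 2 or z = 5.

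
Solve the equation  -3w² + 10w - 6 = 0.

w = 0.7847 or w = 2.5486

Discriminant: (10)² − 4·(-3)·(-6) = 28.
Quadratic formula: w = (-10 ± √28) / (-6).
So w = 5/3 - √(7)/3 ≈ 0.7847 or w = √(7)/3 + 5/3 ≈ 2.5486.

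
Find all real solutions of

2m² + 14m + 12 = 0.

Factor: 2(m + 6)(m + 1) = 0.
So m = -6 or m = -1.

m = -6 or m = -1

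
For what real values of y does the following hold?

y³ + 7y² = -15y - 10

Rearrange: y³ + 7y² + 15y + 10 = 0.
Possible rational roots are divisors of 10. Testing y = -2 gives 0, so (y + 2) is a factor.
Divide: y³ + 7y² + 15y + 10 = (y + 2)(y² + 5y + 5).
Apply the quadratic formula to y² + 5y + 5 = 0: y = (-5 ± √5)/2, i.e. y ≈ -1.382 or y ≈ -3.618.

y = -3.618 or y = -2 or y = -1.382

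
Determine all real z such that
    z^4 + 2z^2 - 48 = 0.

Let u = z^2. The equation becomes u^2 + 2u - 48 = 0.
Factor: (u + 8)(u - 6) = 0, so u = -8 or u = 6.
z^2 = -8 < 0 has no real solution.
z^2 = 6 gives z = +/-sqrt(6) ~= +/-2.4495.

z = -2.4495 or z = 2.4495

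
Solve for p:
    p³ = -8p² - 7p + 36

Rearrange: p³ + 8p² + 7p - 36 = 0.
Possible rational roots are divisors of -36. Testing p = -4 gives 0, so (p + 4) is a factor.
Divide: p³ + 8p² + 7p - 36 = (p + 4)(p² + 4p - 9).
Apply the quadratic formula to p² + 4p - 9 = 0: p = (-4 ± √52)/2, i.e. p ≈ 1.6056 or p ≈ -5.6056.

p = -5.6056 or p = -4 or p = 1.6056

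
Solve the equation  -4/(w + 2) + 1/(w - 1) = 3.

Multiply both sides by (w + 2)(w - 1):
-4(w - 1) + (w + 2) = 3(w + 2)(w - 1).
Expand and collect terms: 3w^2 + 6w - 12 = 0.
By the quadratic formula, w = (-6 +/- sqrt(180)) / 6, so w ~= 1.2361 or w ~= -3.2361.
Neither value makes a denominator zero (w != -2, w != 1), so both are valid.

w = -3.2361 or w = 1.2361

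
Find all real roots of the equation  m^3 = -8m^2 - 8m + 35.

m = -5 or m = -4.5414 or m = 1.5414

Rearrange: m^3 + 8m^2 + 8m - 35 = 0.
Possible rational roots are divisors of -35. Testing m = -5 gives 0, so (m + 5) is a factor.
Divide: m^3 + 8m^2 + 8m - 35 = (m + 5)(m^2 + 3m - 7).
Apply the quadratic formula to m^2 + 3m - 7 = 0: m = (-3 +/- sqrt(37))/2, i.e. m ~= 1.5414 or m ~= -4.5414.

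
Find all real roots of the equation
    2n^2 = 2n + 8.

n = -1.5616 or n = 2.5616

Rearrange to standard form: 2n^2 - 2n - 8 = 0.
Discriminant: (-2)^2 - 4*2*(-8) = 68.
Quadratic formula: n = (2 +/- sqrt(68)) / 4.
So n = 1/2 + sqrt(17)/2 ~= 2.5616 or n = 1/2 - sqrt(17)/2 ~= -1.5616.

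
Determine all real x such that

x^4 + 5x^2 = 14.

x = -1.4142 or x = 1.4142

Let u = x^2. The equation becomes u^2 + 5u - 14 = 0.
Factor: (u + 7)(u - 2) = 0, so u = -7 or u = 2.
x^2 = -7 < 0 has no real solution.
x^2 = 2 gives x = +/-sqrt(2) ~= +/-1.4142.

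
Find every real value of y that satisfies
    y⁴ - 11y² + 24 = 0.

Let u = y². The equation becomes u² - 11u + 24 = 0.
Factor: (u - 3)(u - 8) = 0, so u = 3 or u = 8.
y² = 3 gives y = ±√(3) ≈ ±1.7321.
y² = 8 gives y = ±2·√(2) ≈ ±2.8284.

y = -2.8284 or y = -1.7321 or y = 1.7321 or y = 2.8284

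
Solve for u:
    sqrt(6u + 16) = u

u = 8

Square both sides: 6u + 16 = (u)^2.
Expand and rearrange: u^2 - 6u - 16 = 0.
Solving gives u = 8 or u = -2.
Check each candidate in the original equation:
  u = 8: sqrt(64) = 8, while u = 8 — valid.
  u = -2: sqrt(4) = 2, while u = -2 — extraneous.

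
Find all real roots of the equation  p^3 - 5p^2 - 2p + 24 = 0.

p = -2 or p = 3 or p = 4

Possible rational roots are divisors of 24. Testing p = -2 gives 0, so (p + 2) is a factor.
Divide: p^3 - 5p^2 - 2p + 24 = (p + 2)(p^2 - 7p + 12).
Factor the quadratic: p = 4 or p = 3.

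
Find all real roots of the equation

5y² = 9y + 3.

y = -0.2874 or y = 2.0874

Rearrange to standard form: 5y² - 9y - 3 = 0.
Discriminant: (-9)² − 4·5·(-3) = 141.
Quadratic formula: y = (9 ± √141) / 10.
So y = 9/10 + √(141)/10 ≈ 2.0874 or y = 9/10 - √(141)/10 ≈ -0.2874.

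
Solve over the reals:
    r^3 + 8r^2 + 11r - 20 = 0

r = -5 or r = -4 or r = 1

Possible rational roots are divisors of -20. Testing r = -5 gives 0, so (r + 5) is a factor.
Divide: r^3 + 8r^2 + 11r - 20 = (r + 5)(r^2 + 3r - 4).
Factor the quadratic: r = 1 or r = -4.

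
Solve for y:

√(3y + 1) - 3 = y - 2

Isolate the radical: √(3y + 1) = y + 1.
Square both sides: 3y + 1 = (y + 1)².
Expand and rearrange: y² - y = 0.
Solving gives y = 1 or y = 0.
Check each candidate in the original equation:
  y = 1: √(4) = 2, while y + 1 = 2 — valid.
  y = 0: √(1) = 1, while y + 1 = 1 — valid.

y = 0 or y = 1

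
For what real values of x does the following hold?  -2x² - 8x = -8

Rearrange to standard form: -2x² - 8x + 8 = 0.
Discriminant: (-8)² − 4·(-2)·8 = 128.
Quadratic formula: x = (8 ± √128) / (-4).
So x = -2·√(2) - 2 ≈ -4.8284 or x = -2 + 2·√(2) ≈ 0.8284.

x = -4.8284 or x = 0.8284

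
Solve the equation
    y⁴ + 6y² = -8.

No real solutions.

Let u = y². The equation becomes u² + 6u + 8 = 0.
Factor: (u + 4)(u + 2) = 0, so u = -4 or u = -2.
y² = -4 < 0 has no real solution.
y² = -2 < 0 has no real solution.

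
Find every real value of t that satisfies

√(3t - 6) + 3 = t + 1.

t = 2 or t = 5

Isolate the radical: √(3t - 6) = t - 2.
Square both sides: 3t - 6 = (t - 2)².
Expand and rearrange: t² - 7t + 10 = 0.
Solving gives t = 5 or t = 2.
Check each candidate in the original equation:
  t = 5: √(9) = 3, while t - 2 = 3 — valid.
  t = 2: √(0) = 0, while t - 2 = 0 — valid.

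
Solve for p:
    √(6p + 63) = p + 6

Square both sides: 6p + 63 = (p + 6)².
Expand and rearrange: p² + 6p - 27 = 0.
Solving gives p = 3 or p = -9.
Check each candidate in the original equation:
  p = 3: √(81) = 9, while p + 6 = 9 — valid.
  p = -9: √(9) = 3, while p + 6 = -3 — extraneous.

p = 3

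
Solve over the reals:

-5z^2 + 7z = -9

z = -0.8133 or z = 2.2133

Rearrange to standard form: -5z^2 + 7z + 9 = 0.
Discriminant: (7)^2 - 4*(-5)*9 = 229.
Quadratic formula: z = (-7 +/- sqrt(229)) / (-10).
So z = 7/10 - sqrt(229)/10 ~= -0.8133 or z = 7/10 + sqrt(229)/10 ~= 2.2133.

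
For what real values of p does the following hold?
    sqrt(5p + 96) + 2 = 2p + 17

p = -3

Isolate the radical: sqrt(5p + 96) = 2p + 15.
Square both sides: 5p + 96 = (2p + 15)^2.
Expand and rearrange: 4p^2 + 55p + 129 = 0.
Solving gives p = -3 or p = -10.75.
Check each candidate in the original equation:
  p = -3: sqrt(81) = 9, while 2p + 15 = 9 — valid.
  p = -10.75: sqrt(42.25) = 6.5, while 2p + 15 = -6.5 — extraneous.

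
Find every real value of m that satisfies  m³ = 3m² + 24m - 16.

m = -4 or m = 0.6277 or m = 6.3723

Rearrange: m³ - 3m² - 24m + 16 = 0.
Possible rational roots are divisors of 16. Testing m = -4 gives 0, so (m + 4) is a factor.
Divide: m³ - 3m² - 24m + 16 = (m + 4)(m² - 7m + 4).
Apply the quadratic formula to m² - 7m + 4 = 0: m = (7 ± √33)/2, i.e. m ≈ 6.3723 or m ≈ 0.6277.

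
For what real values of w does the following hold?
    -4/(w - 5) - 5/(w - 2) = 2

w = -1.5895 or w = 4.0895

Multiply both sides by (w - 5)(w - 2):
-4(w - 2) - 5(w - 5) = 2(w - 5)(w - 2).
Expand and collect terms: 2w² - 5w - 13 = 0.
By the quadratic formula, w = (5 ± √129) / 4, so w ≈ 4.0895 or w ≈ -1.5895.
Neither value makes a denominator zero (w ≠ 5, w ≠ 2), so both are valid.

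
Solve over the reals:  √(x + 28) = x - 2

Square both sides: x + 28 = (x - 2)².
Expand and rearrange: x² - 5x - 24 = 0.
Solving gives x = 8 or x = -3.
Check each candidate in the original equation:
  x = 8: √(36) = 6, while x - 2 = 6 — valid.
  x = -3: √(25) = 5, while x - 2 = -5 — extraneous.

x = 8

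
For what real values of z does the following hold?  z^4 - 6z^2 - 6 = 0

Let u = z^2. The equation becomes u^2 - 6u - 6 = 0.
By the quadratic formula, u = 3 + sqrt(15) or u = 3 - sqrt(15).
z^2 = 3 + sqrt(15) gives z = +/-sqrt(3 + sqrt(15)) ~= +/-2.6216.
z^2 = 3 - sqrt(15) < 0 has no real solution.

z = -2.6216 or z = 2.6216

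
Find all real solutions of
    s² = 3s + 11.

Rearrange to standard form: s² - 3s - 11 = 0.
Discriminant: (-3)² − 4·1·(-11) = 53.
Quadratic formula: s = (3 ± √53) / 2.
So s = 3/2 + √(53)/2 ≈ 5.1401 or s = 3/2 - √(53)/2 ≈ -2.1401.

s = -2.1401 or s = 5.1401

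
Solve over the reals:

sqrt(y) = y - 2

Square both sides: y = (y - 2)^2.
Expand and rearrange: y^2 - 5y + 4 = 0.
Solving gives y = 4 or y = 1.
Check each candidate in the original equation:
  y = 4: sqrt(4) = 2, while y - 2 = 2 — valid.
  y = 1: sqrt(1) = 1, while y - 2 = -1 — extraneous.

y = 4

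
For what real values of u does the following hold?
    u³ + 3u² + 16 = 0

Possible rational roots are divisors of 16. Testing u = -4 gives 0, so (u + 4) is a factor.
Divide: u³ + 3u² + 16 = (u + 4)(u² - u + 4).
The quadratic u² - u + 4 has discriminant -15 < 0, so no further real roots.

u = -4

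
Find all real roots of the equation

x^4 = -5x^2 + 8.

x = -1.1291 or x = 1.1291

Let u = x^2. The equation becomes u^2 + 5u - 8 = 0.
By the quadratic formula, u = -5/2 + sqrt(57)/2 or u = -sqrt(57)/2 - 5/2.
x^2 = -5/2 + sqrt(57)/2 gives x = +/-sqrt(-5/2 + sqrt(57)/2) ~= +/-1.1291.
x^2 = -sqrt(57)/2 - 5/2 < 0 has no real solution.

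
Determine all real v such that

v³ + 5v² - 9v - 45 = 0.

Possible rational roots are divisors of -45. Testing v = -5 gives 0, so (v + 5) is a factor.
Divide: v³ + 5v² - 9v - 45 = (v + 5)(v² - 9).
Factor the quadratic: v = 3 or v = -3.

v = -5 or v = -3 or v = 3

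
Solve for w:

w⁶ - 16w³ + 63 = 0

w = 1.9129 or w = 2.0801

Let u = w³. The equation becomes u² - 16u + 63 = 0.
Factor: (u - 7)(u - 9) = 0, so u = 7 or u = 9.
w³ = 7 gives w = ∛(7) ≈ 1.9129.
w³ = 9 gives w = ∛(9) ≈ 2.0801.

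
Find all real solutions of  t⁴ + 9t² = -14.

No real solutions.

Let u = t². The equation becomes u² + 9u + 14 = 0.
Factor: (u + 2)(u + 7) = 0, so u = -2 or u = -7.
t² = -2 < 0 has no real solution.
t² = -7 < 0 has no real solution.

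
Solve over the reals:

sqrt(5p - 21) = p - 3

p = 5 or p = 6

Square both sides: 5p - 21 = (p - 3)^2.
Expand and rearrange: p^2 - 11p + 30 = 0.
Solving gives p = 6 or p = 5.
Check each candidate in the original equation:
  p = 6: sqrt(9) = 3, while p - 3 = 3 — valid.
  p = 5: sqrt(4) = 2, while p - 3 = 2 — valid.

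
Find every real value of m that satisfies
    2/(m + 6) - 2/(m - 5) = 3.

Multiply both sides by (m + 6)(m - 5):
2(m - 5) - 2(m + 6) = 3(m + 6)(m - 5).
Expand and collect terms: 3m^2 + 3m - 68 = 0.
By the quadratic formula, m = (-3 +/- sqrt(825)) / 6, so m ~= 4.2871 or m ~= -5.2871.
Neither value makes a denominator zero (m != -6, m != 5), so both are valid.

m = -5.2871 or m = 4.2871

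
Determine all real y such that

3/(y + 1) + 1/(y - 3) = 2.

y = 0.2679 or y = 3.7321

Multiply both sides by (y + 1)(y - 3):
3(y - 3) + (y + 1) = 2(y + 1)(y - 3).
Expand and collect terms: 2y^2 - 8y + 2 = 0.
By the quadratic formula, y = (8 +/- sqrt(48)) / 4, so y ~= 3.7321 or y ~= 0.2679.
Neither value makes a denominator zero (y != -1, y != 3), so both are valid.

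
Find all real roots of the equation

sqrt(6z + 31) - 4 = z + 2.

Isolate the radical: sqrt(6z + 31) = z + 6.
Square both sides: 6z + 31 = (z + 6)^2.
Expand and rearrange: z^2 + 6z + 5 = 0.
Solving gives z = -1 or z = -5.
Check each candidate in the original equation:
  z = -1: sqrt(25) = 5, while z + 6 = 5 — valid.
  z = -5: sqrt(1) = 1, while z + 6 = 1 — valid.

z = -5 or z = -1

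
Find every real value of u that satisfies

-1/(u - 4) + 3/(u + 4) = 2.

Multiply both sides by (u - 4)(u + 4):
-(u + 4) + 3(u - 4) = 2(u - 4)(u + 4).
Expand and collect terms: 2u² - 2u - 16 = 0.
By the quadratic formula, u = (2 ± √132) / 4, so u ≈ 3.3723 or u ≈ -2.3723.
Neither value makes a denominator zero (u ≠ 4, u ≠ -4), so both are valid.

u = -2.3723 or u = 3.3723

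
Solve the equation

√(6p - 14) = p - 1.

p = 3 or p = 5

Square both sides: 6p - 14 = (p - 1)².
Expand and rearrange: p² - 8p + 15 = 0.
Solving gives p = 5 or p = 3.
Check each candidate in the original equation:
  p = 5: √(16) = 4, while p - 1 = 4 — valid.
  p = 3: √(4) = 2, while p - 1 = 2 — valid.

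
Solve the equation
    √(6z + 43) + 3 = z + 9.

Isolate the radical: √(6z + 43) = z + 6.
Square both sides: 6z + 43 = (z + 6)².
Expand and rearrange: z² + 6z - 7 = 0.
Solving gives z = 1 or z = -7.
Check each candidate in the original equation:
  z = 1: √(49) = 7, while z + 6 = 7 — valid.
  z = -7: √(1) = 1, while z + 6 = -1 — extraneous.

z = 1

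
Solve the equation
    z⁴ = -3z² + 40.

Let u = z². The equation becomes u² + 3u - 40 = 0.
Factor: (u - 5)(u + 8) = 0, so u = 5 or u = -8.
z² = 5 gives z = ±√(5) ≈ ±2.2361.
z² = -8 < 0 has no real solution.

z = -2.2361 or z = 2.2361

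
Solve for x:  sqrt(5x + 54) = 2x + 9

x = -1

Square both sides: 5x + 54 = (2x + 9)^2.
Expand and rearrange: 4x^2 + 31x + 27 = 0.
Solving gives x = -1 or x = -6.75.
Check each candidate in the original equation:
  x = -1: sqrt(49) = 7, while 2x + 9 = 7 — valid.
  x = -6.75: sqrt(20.25) = 4.5, while 2x + 9 = -4.5 — extraneous.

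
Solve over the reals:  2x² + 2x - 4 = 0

x = -2 or x = 1

Factor: 2(x - 1)(x + 2) = 0.
So x = 1 or x = -2.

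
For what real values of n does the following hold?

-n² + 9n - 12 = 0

Discriminant: (9)² − 4·(-1)·(-12) = 33.
Quadratic formula: n = (-9 ± √33) / (-2).
So n = 9/2 - √(33)/2 ≈ 1.6277 or n = √(33)/2 + 9/2 ≈ 7.3723.

n = 1.6277 or n = 7.3723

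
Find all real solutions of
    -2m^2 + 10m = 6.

m = 0.6972 or m = 4.3028

Rearrange to standard form: -2m^2 + 10m - 6 = 0.
Discriminant: (10)^2 - 4*(-2)*(-6) = 52.
Quadratic formula: m = (-10 +/- sqrt(52)) / (-4).
So m = 5/2 - sqrt(13)/2 ~= 0.6972 or m = sqrt(13)/2 + 5/2 ~= 4.3028.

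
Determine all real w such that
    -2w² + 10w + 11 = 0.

Discriminant: (10)² − 4·(-2)·11 = 188.
Quadratic formula: w = (-10 ± √188) / (-4).
So w = 5/2 - √(47)/2 ≈ -0.9278 or w = 5/2 + √(47)/2 ≈ 5.9278.

w = -0.9278 or w = 5.9278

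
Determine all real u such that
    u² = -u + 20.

Bring every term to one side: u² + u - 20 = 0.
Factor: (u + 5)(u - 4) = 0.
So u = -5 or u = 4.

u = -5 or u = 4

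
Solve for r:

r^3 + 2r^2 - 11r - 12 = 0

r = -4 or r = -1 or r = 3

Possible rational roots are divisors of -12. Testing r = -4 gives 0, so (r + 4) is a factor.
Divide: r^3 + 2r^2 - 11r - 12 = (r + 4)(r^2 - 2r - 3).
Factor the quadratic: r = 3 or r = -1.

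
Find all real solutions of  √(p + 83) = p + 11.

Square both sides: p + 83 = (p + 11)².
Expand and rearrange: p² + 21p + 38 = 0.
Solving gives p = -2 or p = -19.
Check each candidate in the original equation:
  p = -2: √(81) = 9, while p + 11 = 9 — valid.
  p = -19: √(64) = 8, while p + 11 = -8 — extraneous.

p = -2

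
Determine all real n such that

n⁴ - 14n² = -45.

n = -3 or n = -2.2361 or n = 2.2361 or n = 3

Let u = n². The equation becomes u² - 14u + 45 = 0.
Factor: (u - 9)(u - 5) = 0, so u = 9 or u = 5.
n² = 9 gives n = ±3.
n² = 5 gives n = ±√(5) ≈ ±2.2361.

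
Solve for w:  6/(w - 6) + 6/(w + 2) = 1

Multiply both sides by (w - 6)(w + 2):
6(w + 2) + 6(w - 6) = (w - 6)(w + 2).
Expand and collect terms: w² - 16w + 12 = 0.
By the quadratic formula, w = (16 ± √208) / 2, so w ≈ 15.2111 or w ≈ 0.7889.
Neither value makes a denominator zero (w ≠ 6, w ≠ -2), so both are valid.

w = 0.7889 or w = 15.2111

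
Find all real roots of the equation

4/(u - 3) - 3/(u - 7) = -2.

u = 1.424 or u = 8.076

Multiply both sides by (u - 3)(u - 7):
4(u - 7) - 3(u - 3) = -2(u - 3)(u - 7).
Expand and collect terms: -2u² + 19u - 23 = 0.
By the quadratic formula, u = (-19 ± √177) / -4, so u ≈ 1.424 or u ≈ 8.076.
Neither value makes a denominator zero (u ≠ 3, u ≠ 7), so both are valid.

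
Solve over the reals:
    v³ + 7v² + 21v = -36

v = -4

Rearrange: v³ + 7v² + 21v + 36 = 0.
Possible rational roots are divisors of 36. Testing v = -4 gives 0, so (v + 4) is a factor.
Divide: v³ + 7v² + 21v + 36 = (v + 4)(v² + 3v + 9).
The quadratic v² + 3v + 9 has discriminant -27 < 0, so no further real roots.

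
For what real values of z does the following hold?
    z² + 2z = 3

Bring every term to one side: z² + 2z - 3 = 0.
Factor: (z - 1)(z + 3) = 0.
So z = 1 or z = -3.

z = -3 or z = 1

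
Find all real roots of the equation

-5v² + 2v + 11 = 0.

v = -1.2967 or v = 1.6967

Discriminant: (2)² − 4·(-5)·11 = 224.
Quadratic formula: v = (-2 ± √224) / (-10).
So v = 1/5 - 2·√(14)/5 ≈ -1.2967 or v = 1/5 + 2·√(14)/5 ≈ 1.6967.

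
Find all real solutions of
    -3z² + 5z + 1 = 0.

z = -0.1805 or z = 1.8471

Discriminant: (5)² − 4·(-3)·1 = 37.
Quadratic formula: z = (-5 ± √37) / (-6).
So z = 5/6 - √(37)/6 ≈ -0.1805 or z = 5/6 + √(37)/6 ≈ 1.8471.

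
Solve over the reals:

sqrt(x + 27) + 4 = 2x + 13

x = -2

Isolate the radical: sqrt(x + 27) = 2x + 9.
Square both sides: x + 27 = (2x + 9)^2.
Expand and rearrange: 4x^2 + 35x + 54 = 0.
Solving gives x = -2 or x = -6.75.
Check each candidate in the original equation:
  x = -2: sqrt(25) = 5, while 2x + 9 = 5 — valid.
  x = -6.75: sqrt(20.25) = 4.5, while 2x + 9 = -4.5 — extraneous.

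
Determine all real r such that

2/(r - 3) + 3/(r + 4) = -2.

r = -5.6949 or r = 2.1949

Multiply both sides by (r - 3)(r + 4):
2(r + 4) + 3(r - 3) = -2(r - 3)(r + 4).
Expand and collect terms: -2r² - 7r + 25 = 0.
By the quadratic formula, r = (7 ± √249) / -4, so r ≈ -5.6949 or r ≈ 2.1949.
Neither value makes a denominator zero (r ≠ 3, r ≠ -4), so both are valid.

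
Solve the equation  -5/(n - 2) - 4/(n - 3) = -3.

n = 2.4725 or n = 5.5275

Multiply both sides by (n - 2)(n - 3):
-5(n - 3) - 4(n - 2) = -3(n - 2)(n - 3).
Expand and collect terms: -3n² + 24n - 41 = 0.
By the quadratic formula, n = (-24 ± √84) / -6, so n ≈ 2.4725 or n ≈ 5.5275.
Neither value makes a denominator zero (n ≠ 2, n ≠ 3), so both are valid.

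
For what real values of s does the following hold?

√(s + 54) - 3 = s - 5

Isolate the radical: √(s + 54) = s - 2.
Square both sides: s + 54 = (s - 2)².
Expand and rearrange: s² - 5s - 50 = 0.
Solving gives s = 10 or s = -5.
Check each candidate in the original equation:
  s = 10: √(64) = 8, while s - 2 = 8 — valid.
  s = -5: √(49) = 7, while s - 2 = -7 — extraneous.

s = 10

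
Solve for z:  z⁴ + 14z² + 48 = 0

Let u = z². The equation becomes u² + 14u + 48 = 0.
Factor: (u + 6)(u + 8) = 0, so u = -6 or u = -8.
z² = -6 < 0 has no real solution.
z² = -8 < 0 has no real solution.

No real solutions.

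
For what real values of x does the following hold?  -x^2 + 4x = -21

x = -3 or x = 7

Bring every term to one side: -x^2 + 4x + 21 = 0.
Factor: -1(x - 7)(x + 3) = 0.
So x = 7 or x = -3.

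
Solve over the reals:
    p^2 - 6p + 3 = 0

Discriminant: (-6)^2 - 4*1*3 = 24.
Quadratic formula: p = (6 +/- sqrt(24)) / 2.
So p = sqrt(6) + 3 ~= 5.4495 or p = 3 - sqrt(6) ~= 0.5505.

p = 0.5505 or p = 5.4495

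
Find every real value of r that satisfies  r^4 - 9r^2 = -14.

Let u = r^2. The equation becomes u^2 - 9u + 14 = 0.
Factor: (u - 7)(u - 2) = 0, so u = 7 or u = 2.
r^2 = 7 gives r = +/-sqrt(7) ~= +/-2.6458.
r^2 = 2 gives r = +/-sqrt(2) ~= +/-1.4142.

r = -2.6458 or r = -1.4142 or r = 1.4142 or r = 2.6458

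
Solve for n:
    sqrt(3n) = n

n = 0 or n = 3

Square both sides: 3n = (n)^2.
Expand and rearrange: n^2 - 3n = 0.
Solving gives n = 3 or n = 0.
Check each candidate in the original equation:
  n = 3: sqrt(9) = 3, while n = 3 — valid.
  n = 0: sqrt(0) = 0, while n = 0 — valid.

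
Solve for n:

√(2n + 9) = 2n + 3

n = 0

Square both sides: 2n + 9 = (2n + 3)².
Expand and rearrange: 4n² + 10n = 0.
Solving gives n = 0 or n = -2.5.
Check each candidate in the original equation:
  n = 0: √(9) = 3, while 2n + 3 = 3 — valid.
  n = -2.5: √(4) = 2, while 2n + 3 = -2 — extraneous.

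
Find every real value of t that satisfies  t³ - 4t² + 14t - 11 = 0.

Possible rational roots are divisors of -11. Testing t = 1 gives 0, so (t - 1) is a factor.
Divide: t³ - 4t² + 14t - 11 = (t - 1)(t² - 3t + 11).
The quadratic t² - 3t + 11 has discriminant -35 < 0, so no further real roots.

t = 1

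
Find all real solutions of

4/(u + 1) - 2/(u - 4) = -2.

u = -2.7417 or u = 4.7417

Multiply both sides by (u + 1)(u - 4):
4(u - 4) - 2(u + 1) = -2(u + 1)(u - 4).
Expand and collect terms: -2u^2 + 4u + 26 = 0.
By the quadratic formula, u = (-4 +/- sqrt(224)) / -4, so u ~= -2.7417 or u ~= 4.7417.
Neither value makes a denominator zero (u != -1, u != 4), so both are valid.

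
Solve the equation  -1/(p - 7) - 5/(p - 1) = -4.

p = 2.1883 or p = 7.3117

Multiply both sides by (p - 7)(p - 1):
-(p - 1) - 5(p - 7) = -4(p - 7)(p - 1).
Expand and collect terms: -4p^2 + 38p - 64 = 0.
By the quadratic formula, p = (-38 +/- sqrt(420)) / -8, so p ~= 2.1883 or p ~= 7.3117.
Neither value makes a denominator zero (p != 7, p != 1), so both are valid.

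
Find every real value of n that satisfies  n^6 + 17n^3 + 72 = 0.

n = -2.0801 or n = -2

Let u = n^3. The equation becomes u^2 + 17u + 72 = 0.
Factor: (u + 9)(u + 8) = 0, so u = -9 or u = -8.
n^3 = -9 gives n = -(9)^(1/3) ~= -2.0801.
n^3 = -8 gives n = -2.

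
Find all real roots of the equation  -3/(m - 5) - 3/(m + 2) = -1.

Multiply both sides by (m - 5)(m + 2):
-3(m + 2) - 3(m - 5) = -(m - 5)(m + 2).
Expand and collect terms: -m² + 9m + 1 = 0.
By the quadratic formula, m = (-9 ± √85) / -2, so m ≈ -0.1098 or m ≈ 9.1098.
Neither value makes a denominator zero (m ≠ 5, m ≠ -2), so both are valid.

m = -0.1098 or m = 9.1098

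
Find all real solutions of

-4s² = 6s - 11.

s = -2.57 or s = 1.07

Rearrange to standard form: -4s² - 6s + 11 = 0.
Discriminant: (-6)² − 4·(-4)·11 = 212.
Quadratic formula: s = (6 ± √212) / (-8).
So s = -√(53)/4 - 3/4 ≈ -2.57 or s = -3/4 + √(53)/4 ≈ 1.07.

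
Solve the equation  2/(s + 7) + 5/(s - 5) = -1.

s = -10 or s = 1

Multiply both sides by (s + 7)(s - 5):
2(s - 5) + 5(s + 7) = -(s + 7)(s - 5).
Expand and collect terms: -s² - 9s + 10 = 0.
Factor or apply the quadratic formula: s = -10 or s = 1.
Neither value makes a denominator zero (s ≠ -7, s ≠ 5), so both are valid.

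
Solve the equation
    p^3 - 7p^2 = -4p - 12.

p = -1 or p = 2 or p = 6

Rearrange: p^3 - 7p^2 + 4p + 12 = 0.
Possible rational roots are divisors of 12. Testing p = -1 gives 0, so (p + 1) is a factor.
Divide: p^3 - 7p^2 + 4p + 12 = (p + 1)(p^2 - 8p + 12).
Factor the quadratic: p = 6 or p = 2.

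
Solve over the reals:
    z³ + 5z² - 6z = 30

Rearrange: z³ + 5z² - 6z - 30 = 0.
Possible rational roots are divisors of -30. Testing z = -5 gives 0, so (z + 5) is a factor.
Divide: z³ + 5z² - 6z - 30 = (z + 5)(z² - 6).
Apply the quadratic formula to z² - 6 = 0: z = (0 ± √24)/2, i.e. z ≈ 2.4495 or z ≈ -2.4495.

z = -5 or z = -2.4495 or z = 2.4495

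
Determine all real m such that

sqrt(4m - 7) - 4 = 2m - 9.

m = 4

Isolate the radical: sqrt(4m - 7) = 2m - 5.
Square both sides: 4m - 7 = (2m - 5)^2.
Expand and rearrange: 4m^2 - 24m + 32 = 0.
Solving gives m = 4 or m = 2.
Check each candidate in the original equation:
  m = 4: sqrt(9) = 3, while 2m - 5 = 3 — valid.
  m = 2: sqrt(1) = 1, while 2m - 5 = -1 — extraneous.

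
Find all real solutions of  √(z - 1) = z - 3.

Square both sides: z - 1 = (z - 3)².
Expand and rearrange: z² - 7z + 10 = 0.
Solving gives z = 5 or z = 2.
Check each candidate in the original equation:
  z = 5: √(4) = 2, while z - 3 = 2 — valid.
  z = 2: √(1) = 1, while z - 3 = -1 — extraneous.

z = 5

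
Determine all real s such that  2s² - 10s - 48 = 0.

s = -3 or s = 8

Factor: 2(s - 8)(s + 3) = 0.
So s = 8 or s = -3.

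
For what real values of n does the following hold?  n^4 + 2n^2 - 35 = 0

n = -2.2361 or n = 2.2361

Let u = n^2. The equation becomes u^2 + 2u - 35 = 0.
Factor: (u - 5)(u + 7) = 0, so u = 5 or u = -7.
n^2 = 5 gives n = +/-sqrt(5) ~= +/-2.2361.
n^2 = -7 < 0 has no real solution.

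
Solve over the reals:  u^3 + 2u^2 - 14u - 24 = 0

Possible rational roots are divisors of -24. Testing u = -4 gives 0, so (u + 4) is a factor.
Divide: u^3 + 2u^2 - 14u - 24 = (u + 4)(u^2 - 2u - 6).
Apply the quadratic formula to u^2 - 2u - 6 = 0: u = (2 +/- sqrt(28))/2, i.e. u ~= 3.6458 or u ~= -1.6458.

u = -4 or u = -1.6458 or u = 3.6458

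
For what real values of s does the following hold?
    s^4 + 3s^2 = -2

Let u = s^2. The equation becomes u^2 + 3u + 2 = 0.
Factor: (u + 1)(u + 2) = 0, so u = -1 or u = -2.
s^2 = -1 < 0 has no real solution.
s^2 = -2 < 0 has no real solution.

No real solutions.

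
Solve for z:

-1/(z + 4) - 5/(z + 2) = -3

z = -3.8257 or z = -0.1743

Multiply both sides by (z + 4)(z + 2):
-(z + 2) - 5(z + 4) = -3(z + 4)(z + 2).
Expand and collect terms: -3z^2 - 12z - 2 = 0.
By the quadratic formula, z = (12 +/- sqrt(120)) / -6, so z ~= -3.8257 or z ~= -0.1743.
Neither value makes a denominator zero (z != -4, z != -2), so both are valid.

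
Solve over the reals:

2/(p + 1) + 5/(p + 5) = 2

p = -3.2656 or p = 0.7656

Multiply both sides by (p + 1)(p + 5):
2(p + 5) + 5(p + 1) = 2(p + 1)(p + 5).
Expand and collect terms: 2p^2 + 5p - 5 = 0.
By the quadratic formula, p = (-5 +/- sqrt(65)) / 4, so p ~= 0.7656 or p ~= -3.2656.
Neither value makes a denominator zero (p != -1, p != -5), so both are valid.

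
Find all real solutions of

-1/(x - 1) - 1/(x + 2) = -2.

x = -1.5811 or x = 1.5811

Multiply both sides by (x - 1)(x + 2):
-(x + 2) - (x - 1) = -2(x - 1)(x + 2).
Expand and collect terms: -2x^2 + 5 = 0.
By the quadratic formula, x = (0 +/- sqrt(40)) / -4, so x ~= -1.5811 or x ~= 1.5811.
Neither value makes a denominator zero (x != 1, x != -2), so both are valid.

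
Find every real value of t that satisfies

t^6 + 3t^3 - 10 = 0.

t = -1.71 or t = 1.2599

Let u = t^3. The equation becomes u^2 + 3u - 10 = 0.
Factor: (u - 2)(u + 5) = 0, so u = 2 or u = -5.
t^3 = 2 gives t = (2)^(1/3) ~= 1.2599.
t^3 = -5 gives t = -(5)^(1/3) ~= -1.71.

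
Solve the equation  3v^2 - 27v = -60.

v = 4 or v = 5

Bring every term to one side: 3v^2 - 27v + 60 = 0.
Factor: 3(v - 5)(v - 4) = 0.
So v = 5 or v = 4.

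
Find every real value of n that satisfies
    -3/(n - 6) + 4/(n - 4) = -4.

n = 3.212 or n = 6.538

Multiply both sides by (n - 6)(n - 4):
-3(n - 4) + 4(n - 6) = -4(n - 6)(n - 4).
Expand and collect terms: -4n² + 39n - 84 = 0.
By the quadratic formula, n = (-39 ± √177) / -8, so n ≈ 3.212 or n ≈ 6.538.
Neither value makes a denominator zero (n ≠ 6, n ≠ 4), so both are valid.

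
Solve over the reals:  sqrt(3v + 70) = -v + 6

v = -2

Square both sides: 3v + 70 = (-v + 6)^2.
Expand and rearrange: v^2 - 15v - 34 = 0.
Solving gives v = 17 or v = -2.
Check each candidate in the original equation:
  v = 17: sqrt(121) = 11, while -v + 6 = -11 — extraneous.
  v = -2: sqrt(64) = 8, while -v + 6 = 8 — valid.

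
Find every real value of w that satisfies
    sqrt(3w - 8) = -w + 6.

w = 4

Square both sides: 3w - 8 = (-w + 6)^2.
Expand and rearrange: w^2 - 15w + 44 = 0.
Solving gives w = 11 or w = 4.
Check each candidate in the original equation:
  w = 11: sqrt(25) = 5, while -w + 6 = -5 — extraneous.
  w = 4: sqrt(4) = 2, while -w + 6 = 2 — valid.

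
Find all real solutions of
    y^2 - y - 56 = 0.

Factor: (y + 7)(y - 8) = 0.
So y = -7 or y = 8.

y = -7 or y = 8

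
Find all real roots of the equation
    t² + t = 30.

t = -6 or t = 5

Bring every term to one side: t² + t - 30 = 0.
Factor: (t - 5)(t + 6) = 0.
So t = 5 or t = -6.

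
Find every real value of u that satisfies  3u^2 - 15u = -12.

Bring every term to one side: 3u^2 - 15u + 12 = 0.
Factor: 3(u - 4)(u - 1) = 0.
So u = 4 or u = 1.

u = 1 or u = 4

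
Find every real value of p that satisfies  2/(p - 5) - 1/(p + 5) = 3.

Multiply both sides by (p - 5)(p + 5):
2(p + 5) - (p - 5) = 3(p - 5)(p + 5).
Expand and collect terms: 3p² - p - 90 = 0.
By the quadratic formula, p = (1 ± √1081) / 6, so p ≈ 5.6464 or p ≈ -5.3131.
Neither value makes a denominator zero (p ≠ 5, p ≠ -5), so both are valid.

p = -5.3131 or p = 5.6464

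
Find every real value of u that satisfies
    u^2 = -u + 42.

u = -7 or u = 6

Bring every term to one side: u^2 + u - 42 = 0.
Factor: (u - 6)(u + 7) = 0.
So u = 6 or u = -7.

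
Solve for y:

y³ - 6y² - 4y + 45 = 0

Possible rational roots are divisors of 45. Testing y = 5 gives 0, so (y - 5) is a factor.
Divide: y³ - 6y² - 4y + 45 = (y - 5)(y² - y - 9).
Apply the quadratic formula to y² - y - 9 = 0: y = (1 ± √37)/2, i.e. y ≈ 3.5414 or y ≈ -2.5414.

y = -2.5414 or y = 3.5414 or y = 5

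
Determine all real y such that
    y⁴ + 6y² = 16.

Let u = y². The equation becomes u² + 6u - 16 = 0.
Factor: (u - 2)(u + 8) = 0, so u = 2 or u = -8.
y² = 2 gives y = ±√(2) ≈ ±1.4142.
y² = -8 < 0 has no real solution.

y = -1.4142 or y = 1.4142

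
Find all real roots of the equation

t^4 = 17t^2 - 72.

t = -3 or t = -2.8284 or t = 2.8284 or t = 3

Let u = t^2. The equation becomes u^2 - 17u + 72 = 0.
Factor: (u - 8)(u - 9) = 0, so u = 8 or u = 9.
t^2 = 8 gives t = +/-2*sqrt(2) ~= +/-2.8284.
t^2 = 9 gives t = +/-3.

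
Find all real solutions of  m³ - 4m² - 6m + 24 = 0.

m = -2.4495 or m = 2.4495 or m = 4

Possible rational roots are divisors of 24. Testing m = 4 gives 0, so (m - 4) is a factor.
Divide: m³ - 4m² - 6m + 24 = (m - 4)(m² - 6).
Apply the quadratic formula to m² - 6 = 0: m = (0 ± √24)/2, i.e. m ≈ 2.4495 or m ≈ -2.4495.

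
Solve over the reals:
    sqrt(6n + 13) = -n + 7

n = 2

Square both sides: 6n + 13 = (-n + 7)^2.
Expand and rearrange: n^2 - 20n + 36 = 0.
Solving gives n = 18 or n = 2.
Check each candidate in the original equation:
  n = 18: sqrt(121) = 11, while -n + 7 = -11 — extraneous.
  n = 2: sqrt(25) = 5, while -n + 7 = 5 — valid.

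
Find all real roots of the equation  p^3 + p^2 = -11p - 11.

Rearrange: p^3 + p^2 + 11p + 11 = 0.
Possible rational roots are divisors of 11. Testing p = -1 gives 0, so (p + 1) is a factor.
Divide: p^3 + p^2 + 11p + 11 = (p + 1)(p^2 + 11).
The quadratic p^2 + 11 has discriminant -44 < 0, so no further real roots.

p = -1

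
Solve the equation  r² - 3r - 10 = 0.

Factor: (r + 2)(r - 5) = 0.
So r = -2 or r = 5.

r = -2 or r = 5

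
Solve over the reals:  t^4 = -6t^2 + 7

t = -1 or t = 1

Let u = t^2. The equation becomes u^2 + 6u - 7 = 0.
Factor: (u - 1)(u + 7) = 0, so u = 1 or u = -7.
t^2 = 1 gives t = +/-1.
t^2 = -7 < 0 has no real solution.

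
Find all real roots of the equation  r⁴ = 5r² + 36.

r = -3 or r = 3

Let u = r². The equation becomes u² - 5u - 36 = 0.
Factor: (u - 9)(u + 4) = 0, so u = 9 or u = -4.
r² = 9 gives r = ±3.
r² = -4 < 0 has no real solution.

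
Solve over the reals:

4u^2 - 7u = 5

u = -0.5447 or u = 2.2947

Rearrange to standard form: 4u^2 - 7u - 5 = 0.
Discriminant: (-7)^2 - 4*4*(-5) = 129.
Quadratic formula: u = (7 +/- sqrt(129)) / 8.
So u = 7/8 + sqrt(129)/8 ~= 2.2947 or u = 7/8 - sqrt(129)/8 ~= -0.5447.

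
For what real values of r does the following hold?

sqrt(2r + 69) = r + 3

r = 6

Square both sides: 2r + 69 = (r + 3)^2.
Expand and rearrange: r^2 + 4r - 60 = 0.
Solving gives r = 6 or r = -10.
Check each candidate in the original equation:
  r = 6: sqrt(81) = 9, while r + 3 = 9 — valid.
  r = -10: sqrt(49) = 7, while r + 3 = -7 — extraneous.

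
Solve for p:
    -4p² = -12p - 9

p = -0.6213 or p = 3.6213

Rearrange to standard form: -4p² + 12p + 9 = 0.
Discriminant: (12)² − 4·(-4)·9 = 288.
Quadratic formula: p = (-12 ± √288) / (-8).
So p = 3/2 - 3·√(2)/2 ≈ -0.6213 or p = 3/2 + 3·√(2)/2 ≈ 3.6213.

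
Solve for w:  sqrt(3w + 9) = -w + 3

w = 0

Square both sides: 3w + 9 = (-w + 3)^2.
Expand and rearrange: w^2 - 9w = 0.
Solving gives w = 9 or w = 0.
Check each candidate in the original equation:
  w = 9: sqrt(36) = 6, while -w + 3 = -6 — extraneous.
  w = 0: sqrt(9) = 3, while -w + 3 = 3 — valid.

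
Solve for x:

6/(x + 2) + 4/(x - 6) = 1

x = 1.2554 or x = 12.7446

Multiply both sides by (x + 2)(x - 6):
6(x - 6) + 4(x + 2) = (x + 2)(x - 6).
Expand and collect terms: x^2 - 14x + 16 = 0.
By the quadratic formula, x = (14 +/- sqrt(132)) / 2, so x ~= 12.7446 or x ~= 1.2554.
Neither value makes a denominator zero (x != -2, x != 6), so both are valid.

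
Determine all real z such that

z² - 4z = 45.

z = -5 or z = 9

Bring every term to one side: z² - 4z - 45 = 0.
Factor: (z + 5)(z - 9) = 0.
So z = -5 or z = 9.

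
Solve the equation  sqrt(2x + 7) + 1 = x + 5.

Isolate the radical: sqrt(2x + 7) = x + 4.
Square both sides: 2x + 7 = (x + 4)^2.
Expand and rearrange: x^2 + 6x + 9 = 0.
This gives the repeated root x = -3.
Check in the original equation:
  x = -3: sqrt(1) = 1, while x + 4 = 1 — valid.

x = -3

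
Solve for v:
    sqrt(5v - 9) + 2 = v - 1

v = 9

Isolate the radical: sqrt(5v - 9) = v - 3.
Square both sides: 5v - 9 = (v - 3)^2.
Expand and rearrange: v^2 - 11v + 18 = 0.
Solving gives v = 9 or v = 2.
Check each candidate in the original equation:
  v = 9: sqrt(36) = 6, while v - 3 = 6 — valid.
  v = 2: sqrt(1) = 1, while v - 3 = -1 — extraneous.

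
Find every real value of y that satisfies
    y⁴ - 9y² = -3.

Let u = y². The equation becomes u² - 9u + 3 = 0.
By the quadratic formula, u = √(69)/2 + 9/2 or u = 9/2 - √(69)/2.
y² = √(69)/2 + 9/2 gives y = ±√(√(69)/2 + 9/2) ≈ ±2.9417.
y² = 9/2 - √(69)/2 gives y = ±√(9/2 - √(69)/2) ≈ ±0.5888.

y = -2.9417 or y = -0.5888 or y = 0.5888 or y = 2.9417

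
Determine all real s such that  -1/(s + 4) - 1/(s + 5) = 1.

Multiply both sides by (s + 4)(s + 5):
-(s + 5) - (s + 4) = (s + 4)(s + 5).
Expand and collect terms: s² + 11s + 29 = 0.
By the quadratic formula, s = (-11 ± √5) / 2, so s ≈ -4.382 or s ≈ -6.618.
Neither value makes a denominator zero (s ≠ -4, s ≠ -5), so both are valid.

s = -6.618 or s = -4.382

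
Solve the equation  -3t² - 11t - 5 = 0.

t = -3.135 or t = -0.5316

Discriminant: (-11)² − 4·(-3)·(-5) = 61.
Quadratic formula: t = (11 ± √61) / (-6).
So t = -11/6 - √(61)/6 ≈ -3.135 or t = -11/6 + √(61)/6 ≈ -0.5316.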